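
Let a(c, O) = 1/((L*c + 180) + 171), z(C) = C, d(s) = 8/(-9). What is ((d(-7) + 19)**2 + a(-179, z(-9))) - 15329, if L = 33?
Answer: -2250328187/150012 ≈ -15001.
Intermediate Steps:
d(s) = -8/9 (d(s) = 8*(-1/9) = -8/9)
a(c, O) = 1/(351 + 33*c) (a(c, O) = 1/((33*c + 180) + 171) = 1/((180 + 33*c) + 171) = 1/(351 + 33*c))
((d(-7) + 19)**2 + a(-179, z(-9))) - 15329 = ((-8/9 + 19)**2 + 1/(3*(117 + 11*(-179)))) - 15329 = ((163/9)**2 + 1/(3*(117 - 1969))) - 15329 = (26569/81 + (1/3)/(-1852)) - 15329 = (26569/81 + (1/3)*(-1/1852)) - 15329 = (26569/81 - 1/5556) - 15329 = 49205761/150012 - 15329 = -2250328187/150012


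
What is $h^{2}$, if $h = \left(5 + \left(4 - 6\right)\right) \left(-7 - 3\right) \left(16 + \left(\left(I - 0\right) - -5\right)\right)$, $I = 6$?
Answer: $656100$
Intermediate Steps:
$h = -810$ ($h = \left(5 + \left(4 - 6\right)\right) \left(-7 - 3\right) \left(16 + \left(\left(6 - 0\right) - -5\right)\right) = \left(5 + \left(4 - 6\right)\right) \left(-10\right) \left(16 + \left(\left(6 + 0\right) + 5\right)\right) = \left(5 - 2\right) \left(-10\right) \left(16 + \left(6 + 5\right)\right) = 3 \left(-10\right) \left(16 + 11\right) = \left(-30\right) 27 = -810$)
$h^{2} = \left(-810\right)^{2} = 656100$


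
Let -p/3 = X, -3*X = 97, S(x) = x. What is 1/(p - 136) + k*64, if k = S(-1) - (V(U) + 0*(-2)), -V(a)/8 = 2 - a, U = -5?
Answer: 137279/39 ≈ 3520.0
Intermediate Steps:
V(a) = -16 + 8*a (V(a) = -8*(2 - a) = -16 + 8*a)
X = -97/3 (X = -1/3*97 = -97/3 ≈ -32.333)
p = 97 (p = -3*(-97/3) = 97)
k = 55 (k = -1 - ((-16 + 8*(-5)) + 0*(-2)) = -1 - ((-16 - 40) + 0) = -1 - (-56 + 0) = -1 - 1*(-56) = -1 + 56 = 55)
1/(p - 136) + k*64 = 1/(97 - 136) + 55*64 = 1/(-39) + 3520 = -1/39 + 3520 = 137279/39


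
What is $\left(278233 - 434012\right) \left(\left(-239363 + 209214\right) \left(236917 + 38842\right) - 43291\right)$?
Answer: $1295131243386578$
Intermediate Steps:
$\left(278233 - 434012\right) \left(\left(-239363 + 209214\right) \left(236917 + 38842\right) - 43291\right) = - 155779 \left(\left(-30149\right) 275759 - 43291\right) = - 155779 \left(-8313858091 - 43291\right) = \left(-155779\right) \left(-8313901382\right) = 1295131243386578$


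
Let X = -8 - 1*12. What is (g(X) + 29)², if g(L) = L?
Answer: 81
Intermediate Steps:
X = -20 (X = -8 - 12 = -20)
(g(X) + 29)² = (-20 + 29)² = 9² = 81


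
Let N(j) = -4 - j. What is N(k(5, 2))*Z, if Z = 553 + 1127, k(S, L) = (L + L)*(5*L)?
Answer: -73920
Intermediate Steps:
k(S, L) = 10*L² (k(S, L) = (2*L)*(5*L) = 10*L²)
Z = 1680
N(k(5, 2))*Z = (-4 - 10*2²)*1680 = (-4 - 10*4)*1680 = (-4 - 1*40)*1680 = (-4 - 40)*1680 = -44*1680 = -73920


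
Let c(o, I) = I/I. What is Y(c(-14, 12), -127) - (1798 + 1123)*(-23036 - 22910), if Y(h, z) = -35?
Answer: 134208231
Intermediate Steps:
c(o, I) = 1
Y(c(-14, 12), -127) - (1798 + 1123)*(-23036 - 22910) = -35 - (1798 + 1123)*(-23036 - 22910) = -35 - 2921*(-45946) = -35 - 1*(-134208266) = -35 + 134208266 = 134208231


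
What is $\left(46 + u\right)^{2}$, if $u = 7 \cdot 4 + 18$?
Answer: $8464$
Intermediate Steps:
$u = 46$ ($u = 28 + 18 = 46$)
$\left(46 + u\right)^{2} = \left(46 + 46\right)^{2} = 92^{2} = 8464$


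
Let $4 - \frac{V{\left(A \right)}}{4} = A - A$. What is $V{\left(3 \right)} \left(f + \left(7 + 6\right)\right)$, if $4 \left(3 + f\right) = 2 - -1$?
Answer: $172$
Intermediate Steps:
$V{\left(A \right)} = 16$ ($V{\left(A \right)} = 16 - 4 \left(A - A\right) = 16 - 0 = 16 + 0 = 16$)
$f = - \frac{9}{4}$ ($f = -3 + \frac{2 - -1}{4} = -3 + \frac{2 + 1}{4} = -3 + \frac{1}{4} \cdot 3 = -3 + \frac{3}{4} = - \frac{9}{4} \approx -2.25$)
$V{\left(3 \right)} \left(f + \left(7 + 6\right)\right) = 16 \left(- \frac{9}{4} + \left(7 + 6\right)\right) = 16 \left(- \frac{9}{4} + 13\right) = 16 \cdot \frac{43}{4} = 172$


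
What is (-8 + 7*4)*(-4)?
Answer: -80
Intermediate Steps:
(-8 + 7*4)*(-4) = (-8 + 28)*(-4) = 20*(-4) = -80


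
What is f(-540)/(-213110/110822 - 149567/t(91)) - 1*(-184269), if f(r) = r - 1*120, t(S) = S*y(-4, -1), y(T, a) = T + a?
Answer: 126517317352369/686597876 ≈ 1.8427e+5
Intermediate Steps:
t(S) = -5*S (t(S) = S*(-4 - 1) = S*(-5) = -5*S)
f(r) = -120 + r (f(r) = r - 120 = -120 + r)
f(-540)/(-213110/110822 - 149567/t(91)) - 1*(-184269) = (-120 - 540)/(-213110/110822 - 149567/((-5*91))) - 1*(-184269) = -660/(-213110*1/110822 - 149567/(-455)) + 184269 = -660/(-106555/55411 - 149567*(-1/455)) + 184269 = -660/(-106555/55411 + 149567/455) + 184269 = -660/8239174512/25212005 + 184269 = -660*25212005/8239174512 + 184269 = -1386660275/686597876 + 184269 = 126517317352369/686597876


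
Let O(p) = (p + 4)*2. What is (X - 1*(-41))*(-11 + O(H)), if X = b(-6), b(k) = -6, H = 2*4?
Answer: 455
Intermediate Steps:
H = 8
X = -6
O(p) = 8 + 2*p (O(p) = (4 + p)*2 = 8 + 2*p)
(X - 1*(-41))*(-11 + O(H)) = (-6 - 1*(-41))*(-11 + (8 + 2*8)) = (-6 + 41)*(-11 + (8 + 16)) = 35*(-11 + 24) = 35*13 = 455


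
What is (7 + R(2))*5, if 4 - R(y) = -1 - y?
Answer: 70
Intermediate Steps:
R(y) = 5 + y (R(y) = 4 - (-1 - y) = 4 + (1 + y) = 5 + y)
(7 + R(2))*5 = (7 + (5 + 2))*5 = (7 + 7)*5 = 14*5 = 70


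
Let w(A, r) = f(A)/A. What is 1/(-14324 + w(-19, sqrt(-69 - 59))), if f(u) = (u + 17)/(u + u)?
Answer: -361/5170965 ≈ -6.9813e-5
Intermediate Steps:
f(u) = (17 + u)/(2*u) (f(u) = (17 + u)/((2*u)) = (17 + u)*(1/(2*u)) = (17 + u)/(2*u))
w(A, r) = (17 + A)/(2*A**2) (w(A, r) = ((17 + A)/(2*A))/A = (17 + A)/(2*A**2))
1/(-14324 + w(-19, sqrt(-69 - 59))) = 1/(-14324 + (1/2)*(17 - 19)/(-19)**2) = 1/(-14324 + (1/2)*(1/361)*(-2)) = 1/(-14324 - 1/361) = 1/(-5170965/361) = -361/5170965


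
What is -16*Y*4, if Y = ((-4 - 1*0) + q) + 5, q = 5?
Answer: -384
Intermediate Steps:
Y = 6 (Y = ((-4 - 1*0) + 5) + 5 = ((-4 + 0) + 5) + 5 = (-4 + 5) + 5 = 1 + 5 = 6)
-16*Y*4 = -16*6*4 = -96*4 = -384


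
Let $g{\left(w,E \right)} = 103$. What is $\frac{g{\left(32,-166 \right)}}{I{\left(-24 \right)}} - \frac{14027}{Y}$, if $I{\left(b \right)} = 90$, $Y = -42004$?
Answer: $\frac{2794421}{1890180} \approx 1.4784$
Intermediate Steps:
$\frac{g{\left(32,-166 \right)}}{I{\left(-24 \right)}} - \frac{14027}{Y} = \frac{103}{90} - \frac{14027}{-42004} = 103 \cdot \frac{1}{90} - - \frac{14027}{42004} = \frac{103}{90} + \frac{14027}{42004} = \frac{2794421}{1890180}$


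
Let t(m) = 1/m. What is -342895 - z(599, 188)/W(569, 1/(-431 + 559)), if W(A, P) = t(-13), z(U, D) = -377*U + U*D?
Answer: -1814638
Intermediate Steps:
z(U, D) = -377*U + D*U
W(A, P) = -1/13 (W(A, P) = 1/(-13) = -1/13)
-342895 - z(599, 188)/W(569, 1/(-431 + 559)) = -342895 - 599*(-377 + 188)/(-1/13) = -342895 - 599*(-189)*(-13) = -342895 - (-113211)*(-13) = -342895 - 1*1471743 = -342895 - 1471743 = -1814638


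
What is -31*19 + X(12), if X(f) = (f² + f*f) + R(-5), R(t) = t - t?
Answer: -301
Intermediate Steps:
R(t) = 0
X(f) = 2*f² (X(f) = (f² + f*f) + 0 = (f² + f²) + 0 = 2*f² + 0 = 2*f²)
-31*19 + X(12) = -31*19 + 2*12² = -589 + 2*144 = -589 + 288 = -301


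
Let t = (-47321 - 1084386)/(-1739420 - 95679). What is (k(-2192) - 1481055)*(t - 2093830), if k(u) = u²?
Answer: -751255953542552151/107947 ≈ -6.9595e+12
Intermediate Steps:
t = 66571/107947 (t = -1131707/(-1835099) = -1131707*(-1/1835099) = 66571/107947 ≈ 0.61670)
(k(-2192) - 1481055)*(t - 2093830) = ((-2192)² - 1481055)*(66571/107947 - 2093830) = (4804864 - 1481055)*(-226022600439/107947) = 3323809*(-226022600439/107947) = -751255953542552151/107947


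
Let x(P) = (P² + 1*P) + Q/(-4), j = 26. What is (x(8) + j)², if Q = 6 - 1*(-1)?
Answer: 148225/16 ≈ 9264.1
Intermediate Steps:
Q = 7 (Q = 6 + 1 = 7)
x(P) = -7/4 + P + P² (x(P) = (P² + 1*P) + 7/(-4) = (P² + P) + 7*(-¼) = (P + P²) - 7/4 = -7/4 + P + P²)
(x(8) + j)² = ((-7/4 + 8 + 8²) + 26)² = ((-7/4 + 8 + 64) + 26)² = (281/4 + 26)² = (385/4)² = 148225/16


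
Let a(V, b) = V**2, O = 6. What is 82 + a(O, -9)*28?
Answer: 1090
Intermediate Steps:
82 + a(O, -9)*28 = 82 + 6**2*28 = 82 + 36*28 = 82 + 1008 = 1090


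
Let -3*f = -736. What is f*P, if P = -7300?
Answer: -5372800/3 ≈ -1.7909e+6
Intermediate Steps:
f = 736/3 (f = -1/3*(-736) = 736/3 ≈ 245.33)
f*P = (736/3)*(-7300) = -5372800/3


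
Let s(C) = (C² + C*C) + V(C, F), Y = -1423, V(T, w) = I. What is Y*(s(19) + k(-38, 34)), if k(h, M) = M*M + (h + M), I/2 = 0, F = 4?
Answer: -2666702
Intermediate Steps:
I = 0 (I = 2*0 = 0)
V(T, w) = 0
k(h, M) = M + h + M² (k(h, M) = M² + (M + h) = M + h + M²)
s(C) = 2*C² (s(C) = (C² + C*C) + 0 = (C² + C²) + 0 = 2*C² + 0 = 2*C²)
Y*(s(19) + k(-38, 34)) = -1423*(2*19² + (34 - 38 + 34²)) = -1423*(2*361 + (34 - 38 + 1156)) = -1423*(722 + 1152) = -1423*1874 = -2666702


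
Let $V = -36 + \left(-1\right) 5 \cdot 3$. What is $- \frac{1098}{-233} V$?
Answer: $- \frac{55998}{233} \approx -240.33$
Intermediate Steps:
$V = -51$ ($V = -36 - 15 = -51$)
$- \frac{1098}{-233} V = - \frac{1098}{-233} \left(-51\right) = \left(-1098\right) \left(- \frac{1}{233}\right) \left(-51\right) = \frac{1098}{233} \left(-51\right) = - \frac{55998}{233}$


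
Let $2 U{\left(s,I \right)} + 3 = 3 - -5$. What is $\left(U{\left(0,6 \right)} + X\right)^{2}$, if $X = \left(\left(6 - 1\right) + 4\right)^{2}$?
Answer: $\frac{27889}{4} \approx 6972.3$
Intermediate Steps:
$U{\left(s,I \right)} = \frac{5}{2}$ ($U{\left(s,I \right)} = - \frac{3}{2} + \frac{3 - -5}{2} = - \frac{3}{2} + \frac{3 + 5}{2} = - \frac{3}{2} + \frac{1}{2} \cdot 8 = - \frac{3}{2} + 4 = \frac{5}{2}$)
$X = 81$ ($X = \left(\left(6 - 1\right) + 4\right)^{2} = \left(5 + 4\right)^{2} = 9^{2} = 81$)
$\left(U{\left(0,6 \right)} + X\right)^{2} = \left(\frac{5}{2} + 81\right)^{2} = \left(\frac{167}{2}\right)^{2} = \frac{27889}{4}$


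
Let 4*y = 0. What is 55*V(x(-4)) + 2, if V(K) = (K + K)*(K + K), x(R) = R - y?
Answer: 3522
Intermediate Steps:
y = 0 (y = (1/4)*0 = 0)
x(R) = R (x(R) = R - 1*0 = R + 0 = R)
V(K) = 4*K**2 (V(K) = (2*K)*(2*K) = 4*K**2)
55*V(x(-4)) + 2 = 55*(4*(-4)**2) + 2 = 55*(4*16) + 2 = 55*64 + 2 = 3520 + 2 = 3522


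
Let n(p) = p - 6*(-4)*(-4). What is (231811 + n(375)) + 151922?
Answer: 384012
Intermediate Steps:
n(p) = -96 + p (n(p) = p - (-24)*(-4) = p - 1*96 = p - 96 = -96 + p)
(231811 + n(375)) + 151922 = (231811 + (-96 + 375)) + 151922 = (231811 + 279) + 151922 = 232090 + 151922 = 384012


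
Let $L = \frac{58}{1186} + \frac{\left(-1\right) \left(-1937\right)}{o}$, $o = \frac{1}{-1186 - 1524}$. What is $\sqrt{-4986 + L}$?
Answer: $\frac{i \sqrt{1847653850947}}{593} \approx 2292.2 i$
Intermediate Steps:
$o = - \frac{1}{2710}$ ($o = \frac{1}{-2710} = - \frac{1}{2710} \approx -0.000369$)
$L = - \frac{3112817081}{593}$ ($L = \frac{58}{1186} + \frac{\left(-1\right) \left(-1937\right)}{- \frac{1}{2710}} = 58 \cdot \frac{1}{1186} + 1937 \left(-2710\right) = \frac{29}{593} - 5249270 = - \frac{3112817081}{593} \approx -5.2493 \cdot 10^{6}$)
$\sqrt{-4986 + L} = \sqrt{-4986 - \frac{3112817081}{593}} = \sqrt{- \frac{3115773779}{593}} = \frac{i \sqrt{1847653850947}}{593}$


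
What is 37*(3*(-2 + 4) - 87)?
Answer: -2997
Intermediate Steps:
37*(3*(-2 + 4) - 87) = 37*(3*2 - 87) = 37*(6 - 87) = 37*(-81) = -2997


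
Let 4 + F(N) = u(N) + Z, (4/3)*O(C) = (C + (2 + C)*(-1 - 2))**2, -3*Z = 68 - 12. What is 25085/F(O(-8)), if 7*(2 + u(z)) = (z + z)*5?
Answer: 526785/1732 ≈ 304.15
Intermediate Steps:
Z = -56/3 (Z = -(68 - 12)/3 = -1/3*56 = -56/3 ≈ -18.667)
u(z) = -2 + 10*z/7 (u(z) = -2 + ((z + z)*5)/7 = -2 + ((2*z)*5)/7 = -2 + (10*z)/7 = -2 + 10*z/7)
O(C) = 3*(-6 - 2*C)**2/4 (O(C) = 3*(C + (2 + C)*(-1 - 2))**2/4 = 3*(C + (2 + C)*(-3))**2/4 = 3*(C + (-6 - 3*C))**2/4 = 3*(-6 - 2*C)**2/4)
F(N) = -74/3 + 10*N/7 (F(N) = -4 + ((-2 + 10*N/7) - 56/3) = -4 + (-62/3 + 10*N/7) = -74/3 + 10*N/7)
25085/F(O(-8)) = 25085/(-74/3 + 10*(3*(3 - 8)**2)/7) = 25085/(-74/3 + 10*(3*(-5)**2)/7) = 25085/(-74/3 + 10*(3*25)/7) = 25085/(-74/3 + (10/7)*75) = 25085/(-74/3 + 750/7) = 25085/(1732/21) = 25085*(21/1732) = 526785/1732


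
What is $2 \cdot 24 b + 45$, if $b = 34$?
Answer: $1677$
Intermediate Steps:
$2 \cdot 24 b + 45 = 2 \cdot 24 \cdot 34 + 45 = 48 \cdot 34 + 45 = 1632 + 45 = 1677$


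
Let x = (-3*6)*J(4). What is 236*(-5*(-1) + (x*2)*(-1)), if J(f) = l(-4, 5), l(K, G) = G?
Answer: 43660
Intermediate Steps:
J(f) = 5
x = -90 (x = -3*6*5 = -18*5 = -90)
236*(-5*(-1) + (x*2)*(-1)) = 236*(-5*(-1) - 90*2*(-1)) = 236*(5 - 180*(-1)) = 236*(5 + 180) = 236*185 = 43660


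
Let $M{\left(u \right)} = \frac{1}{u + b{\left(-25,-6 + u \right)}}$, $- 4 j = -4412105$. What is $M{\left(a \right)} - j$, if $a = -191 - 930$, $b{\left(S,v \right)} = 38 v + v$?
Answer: $- \frac{99435610387}{90148} \approx -1.103 \cdot 10^{6}$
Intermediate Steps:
$j = \frac{4412105}{4}$ ($j = \left(- \frac{1}{4}\right) \left(-4412105\right) = \frac{4412105}{4} \approx 1.103 \cdot 10^{6}$)
$b{\left(S,v \right)} = 39 v$
$a = -1121$
$M{\left(u \right)} = \frac{1}{-234 + 40 u}$ ($M{\left(u \right)} = \frac{1}{u + 39 \left(-6 + u\right)} = \frac{1}{u + \left(-234 + 39 u\right)} = \frac{1}{-234 + 40 u}$)
$M{\left(a \right)} - j = \frac{1}{2 \left(-117 + 20 \left(-1121\right)\right)} - \frac{4412105}{4} = \frac{1}{2 \left(-117 - 22420\right)} - \frac{4412105}{4} = \frac{1}{2 \left(-22537\right)} - \frac{4412105}{4} = \frac{1}{2} \left(- \frac{1}{22537}\right) - \frac{4412105}{4} = - \frac{1}{45074} - \frac{4412105}{4} = - \frac{99435610387}{90148}$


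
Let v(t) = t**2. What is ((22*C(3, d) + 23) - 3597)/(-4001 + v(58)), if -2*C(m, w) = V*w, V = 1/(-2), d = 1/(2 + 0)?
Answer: 14285/2548 ≈ 5.6064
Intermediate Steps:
d = 1/2 ≈ 0.50000
V = -1/2 ≈ -0.50000
C(m, w) = w/4 (C(m, w) = -(-1)*w/4 = w/4)
((22*C(3, d) + 23) - 3597)/(-4001 + v(58)) = ((22*((1/4)*(1/2)) + 23) - 3597)/(-4001 + 58**2) = ((22*(1/8) + 23) - 3597)/(-4001 + 3364) = ((11/4 + 23) - 3597)/(-637) = (103/4 - 3597)*(-1/637) = -14285/4*(-1/637) = 14285/2548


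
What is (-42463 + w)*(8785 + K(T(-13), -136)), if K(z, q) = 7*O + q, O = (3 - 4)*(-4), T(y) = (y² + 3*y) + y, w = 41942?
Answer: -4520717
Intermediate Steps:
T(y) = y² + 4*y
O = 4 (O = -1*(-4) = 4)
K(z, q) = 28 + q (K(z, q) = 7*4 + q = 28 + q)
(-42463 + w)*(8785 + K(T(-13), -136)) = (-42463 + 41942)*(8785 + (28 - 136)) = -521*(8785 - 108) = -521*8677 = -4520717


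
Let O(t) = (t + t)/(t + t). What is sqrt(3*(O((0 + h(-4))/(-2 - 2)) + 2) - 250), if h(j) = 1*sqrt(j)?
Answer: I*sqrt(241) ≈ 15.524*I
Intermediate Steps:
h(j) = sqrt(j)
O(t) = 1 (O(t) = (2*t)/((2*t)) = (2*t)*(1/(2*t)) = 1)
sqrt(3*(O((0 + h(-4))/(-2 - 2)) + 2) - 250) = sqrt(3*(1 + 2) - 250) = sqrt(3*3 - 250) = sqrt(9 - 250) = sqrt(-241) = I*sqrt(241)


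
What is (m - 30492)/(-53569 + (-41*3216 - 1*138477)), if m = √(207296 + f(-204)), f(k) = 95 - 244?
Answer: 15246/161951 - √207147/323902 ≈ 0.092734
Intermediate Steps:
f(k) = -149
m = √207147 (m = √(207296 - 149) = √207147 ≈ 455.13)
(m - 30492)/(-53569 + (-41*3216 - 1*138477)) = (√207147 - 30492)/(-53569 + (-41*3216 - 1*138477)) = (-30492 + √207147)/(-53569 + (-131856 - 138477)) = (-30492 + √207147)/(-53569 - 270333) = (-30492 + √207147)/(-323902) = (-30492 + √207147)*(-1/323902) = 15246/161951 - √207147/323902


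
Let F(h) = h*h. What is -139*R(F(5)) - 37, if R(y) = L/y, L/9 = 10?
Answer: -2687/5 ≈ -537.40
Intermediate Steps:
L = 90 (L = 9*10 = 90)
F(h) = h²
R(y) = 90/y
-139*R(F(5)) - 37 = -12510/(5²) - 37 = -12510/25 - 37 = -139*18/5 - 37 = -2502/5 - 37 = -2687/5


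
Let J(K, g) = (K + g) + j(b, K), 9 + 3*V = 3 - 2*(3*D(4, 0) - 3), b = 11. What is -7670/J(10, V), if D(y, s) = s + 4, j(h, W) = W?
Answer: -3835/6 ≈ -639.17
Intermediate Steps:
D(y, s) = 4 + s
V = -8 (V = -3 + (3 - 2*(3*(4 + 0) - 3))/3 = -3 + (3 - 2*(3*4 - 3))/3 = -3 + (3 - 2*(12 - 3))/3 = -3 + (3 - 2*9)/3 = -3 + (3 - 18)/3 = -3 + (⅓)*(-15) = -3 - 5 = -8)
J(K, g) = g + 2*K (J(K, g) = (K + g) + K = g + 2*K)
-7670/J(10, V) = -7670/(-8 + 2*10) = -7670/(-8 + 20) = -7670/12 = -7670*1/12 = -3835/6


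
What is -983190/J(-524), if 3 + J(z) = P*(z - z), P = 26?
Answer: 327730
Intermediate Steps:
J(z) = -3 (J(z) = -3 + 26*(z - z) = -3 + 26*0 = -3 + 0 = -3)
-983190/J(-524) = -983190/(-3) = -983190*(-⅓) = 327730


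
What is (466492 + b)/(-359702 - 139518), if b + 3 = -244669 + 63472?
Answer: -71323/124805 ≈ -0.57148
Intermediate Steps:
b = -181200 (b = -3 + (-244669 + 63472) = -3 - 181197 = -181200)
(466492 + b)/(-359702 - 139518) = (466492 - 181200)/(-359702 - 139518) = 285292/(-499220) = 285292*(-1/499220) = -71323/124805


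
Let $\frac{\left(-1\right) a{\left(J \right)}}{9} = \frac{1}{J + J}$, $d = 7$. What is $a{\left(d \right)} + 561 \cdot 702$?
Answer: $\frac{5513499}{14} \approx 3.9382 \cdot 10^{5}$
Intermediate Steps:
$a{\left(J \right)} = - \frac{9}{2 J}$ ($a{\left(J \right)} = - \frac{9}{J + J} = - \frac{9}{2 J}$)
$a{\left(d \right)} + 561 \cdot 702 = - \frac{9}{2 \cdot 7} + 561 \cdot 702 = \left(- \frac{9}{2}\right) \frac{1}{7} + 393822 = - \frac{9}{14} + 393822 = \frac{5513499}{14}$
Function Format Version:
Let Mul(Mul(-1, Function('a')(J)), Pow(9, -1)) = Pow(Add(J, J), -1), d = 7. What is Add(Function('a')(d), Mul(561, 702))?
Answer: Rational(5513499, 14) ≈ 3.9382e+5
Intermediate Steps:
Function('a')(J) = Mul(Rational(-9, 2), Pow(J, -1)) (Function('a')(J) = Mul(-9, Pow(Add(J, J), -1)) = Mul(-9, Pow(Mul(2, J), -1)) = Mul(-9, Mul(Rational(1, 2), Pow(J, -1))) = Mul(Rational(-9, 2), Pow(J, -1)))
Add(Function('a')(d), Mul(561, 702)) = Add(Mul(Rational(-9, 2), Pow(7, -1)), Mul(561, 702)) = Add(Mul(Rational(-9, 2), Rational(1, 7)), 393822) = Add(Rational(-9, 14), 393822) = Rational(5513499, 14)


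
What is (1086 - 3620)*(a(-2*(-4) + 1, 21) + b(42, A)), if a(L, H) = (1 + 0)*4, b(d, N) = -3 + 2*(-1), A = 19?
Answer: 2534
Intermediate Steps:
b(d, N) = -5 (b(d, N) = -3 - 2 = -5)
a(L, H) = 4 (a(L, H) = 1*4 = 4)
(1086 - 3620)*(a(-2*(-4) + 1, 21) + b(42, A)) = (1086 - 3620)*(4 - 5) = -2534*(-1) = 2534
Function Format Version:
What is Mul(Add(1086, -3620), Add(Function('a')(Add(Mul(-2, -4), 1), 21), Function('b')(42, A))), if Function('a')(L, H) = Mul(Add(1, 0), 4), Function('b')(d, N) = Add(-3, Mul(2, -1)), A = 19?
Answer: 2534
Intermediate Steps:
Function('b')(d, N) = -5 (Function('b')(d, N) = Add(-3, -2) = -5)
Function('a')(L, H) = 4 (Function('a')(L, H) = Mul(1, 4) = 4)
Mul(Add(1086, -3620), Add(Function('a')(Add(Mul(-2, -4), 1), 21), Function('b')(42, A))) = Mul(Add(1086, -3620), Add(4, -5)) = Mul(-2534, -1) = 2534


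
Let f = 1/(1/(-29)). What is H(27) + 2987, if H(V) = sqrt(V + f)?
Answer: 2987 + I*sqrt(2) ≈ 2987.0 + 1.4142*I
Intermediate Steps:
f = -29 (f = 1/(1*(-1/29)) = 1/(-1/29) = -29)
H(V) = sqrt(-29 + V) (H(V) = sqrt(V - 29) = sqrt(-29 + V))
H(27) + 2987 = sqrt(-29 + 27) + 2987 = sqrt(-2) + 2987 = I*sqrt(2) + 2987 = 2987 + I*sqrt(2)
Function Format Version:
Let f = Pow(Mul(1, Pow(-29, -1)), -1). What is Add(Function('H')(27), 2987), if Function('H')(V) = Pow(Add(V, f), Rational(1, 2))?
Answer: Add(2987, Mul(I, Pow(2, Rational(1, 2)))) ≈ Add(2987.0, Mul(1.4142, I))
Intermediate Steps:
f = -29 (f = Pow(Mul(1, Rational(-1, 29)), -1) = Pow(Rational(-1, 29), -1) = -29)
Function('H')(V) = Pow(Add(-29, V), Rational(1, 2)) (Function('H')(V) = Pow(Add(V, -29), Rational(1, 2)) = Pow(Add(-29, V), Rational(1, 2)))
Add(Function('H')(27), 2987) = Add(Pow(Add(-29, 27), Rational(1, 2)), 2987) = Add(Pow(-2, Rational(1, 2)), 2987) = Add(Mul(I, Pow(2, Rational(1, 2))), 2987) = Add(2987, Mul(I, Pow(2, Rational(1, 2))))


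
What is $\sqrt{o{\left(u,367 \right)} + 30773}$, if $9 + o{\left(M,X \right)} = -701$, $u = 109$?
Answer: $\sqrt{30063} \approx 173.39$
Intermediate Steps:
$o{\left(M,X \right)} = -710$ ($o{\left(M,X \right)} = -9 - 701 = -710$)
$\sqrt{o{\left(u,367 \right)} + 30773} = \sqrt{-710 + 30773} = \sqrt{30063}$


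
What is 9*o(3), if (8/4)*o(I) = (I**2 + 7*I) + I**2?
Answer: 351/2 ≈ 175.50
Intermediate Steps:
o(I) = I**2 + 7*I/2 (o(I) = ((I**2 + 7*I) + I**2)/2 = (2*I**2 + 7*I)/2 = I**2 + 7*I/2)
9*o(3) = 9*((1/2)*3*(7 + 2*3)) = 9*((1/2)*3*(7 + 6)) = 9*((1/2)*3*13) = 9*(39/2) = 351/2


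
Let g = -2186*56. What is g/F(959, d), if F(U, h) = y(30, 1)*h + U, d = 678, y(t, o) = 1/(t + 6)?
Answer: -734496/5867 ≈ -125.19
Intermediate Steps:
g = -122416
y(t, o) = 1/(6 + t)
F(U, h) = U + h/36 (F(U, h) = h/(6 + 30) + U = h/36 + U = U + h/36)
g/F(959, d) = -122416/(959 + (1/36)*678) = -122416/(959 + 113/6) = -122416/5867/6 = -122416*6/5867 = -734496/5867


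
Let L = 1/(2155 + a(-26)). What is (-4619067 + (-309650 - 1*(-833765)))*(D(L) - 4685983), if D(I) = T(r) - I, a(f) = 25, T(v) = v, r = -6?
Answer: 10457950516026498/545 ≈ 1.9189e+13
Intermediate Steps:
L = 1/2180 (L = 1/(2155 + 25) = 1/2180 ≈ 0.00045872)
D(I) = -6 - I
(-4619067 + (-309650 - 1*(-833765)))*(D(L) - 4685983) = (-4619067 + (-309650 - 1*(-833765)))*((-6 - 1*1/2180) - 4685983) = (-4619067 + (-309650 + 833765))*((-6 - 1/2180) - 4685983) = (-4619067 + 524115)*(-13081/2180 - 4685983) = -4094952*(-10215456021/2180) = 10457950516026498/545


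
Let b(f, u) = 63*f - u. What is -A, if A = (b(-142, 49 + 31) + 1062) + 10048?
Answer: -2084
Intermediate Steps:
b(f, u) = -u + 63*f
A = 2084 (A = ((-(49 + 31) + 63*(-142)) + 1062) + 10048 = ((-1*80 - 8946) + 1062) + 10048 = ((-80 - 8946) + 1062) + 10048 = (-9026 + 1062) + 10048 = -7964 + 10048 = 2084)
-A = -1*2084 = -2084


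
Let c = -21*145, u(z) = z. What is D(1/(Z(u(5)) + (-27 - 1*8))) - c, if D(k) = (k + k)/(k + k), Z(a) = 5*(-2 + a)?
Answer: 3046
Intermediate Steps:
Z(a) = -10 + 5*a
c = -3045
D(k) = 1 (D(k) = (2*k)/((2*k)) = (2*k)*(1/(2*k)) = 1)
D(1/(Z(u(5)) + (-27 - 1*8))) - c = 1 - 1*(-3045) = 1 + 3045 = 3046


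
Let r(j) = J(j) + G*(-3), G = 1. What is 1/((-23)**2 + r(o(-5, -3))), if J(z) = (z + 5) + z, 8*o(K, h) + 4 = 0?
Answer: 1/530 ≈ 0.0018868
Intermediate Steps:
o(K, h) = -1/2 (o(K, h) = -1/2 + (1/8)*0 = -1/2 + 0 = -1/2)
J(z) = 5 + 2*z (J(z) = (5 + z) + z = 5 + 2*z)
r(j) = 2 + 2*j (r(j) = (5 + 2*j) + 1*(-3) = (5 + 2*j) - 3 = 2 + 2*j)
1/((-23)**2 + r(o(-5, -3))) = 1/((-23)**2 + (2 + 2*(-1/2))) = 1/(529 + (2 - 1)) = 1/(529 + 1) = 1/530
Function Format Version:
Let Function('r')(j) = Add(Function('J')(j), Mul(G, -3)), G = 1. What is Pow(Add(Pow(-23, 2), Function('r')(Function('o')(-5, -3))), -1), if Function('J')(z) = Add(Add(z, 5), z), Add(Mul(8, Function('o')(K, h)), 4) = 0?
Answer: Rational(1, 530) ≈ 0.0018868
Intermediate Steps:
Function('o')(K, h) = Rational(-1, 2) (Function('o')(K, h) = Add(Rational(-1, 2), Mul(Rational(1, 8), 0)) = Add(Rational(-1, 2), 0) = Rational(-1, 2))
Function('J')(z) = Add(5, Mul(2, z)) (Function('J')(z) = Add(Add(5, z), z) = Add(5, Mul(2, z)))
Function('r')(j) = Add(2, Mul(2, j)) (Function('r')(j) = Add(Add(5, Mul(2, j)), Mul(1, -3)) = Add(Add(5, Mul(2, j)), -3) = Add(2, Mul(2, j)))
Pow(Add(Pow(-23, 2), Function('r')(Function('o')(-5, -3))), -1) = Pow(Add(Pow(-23, 2), Add(2, Mul(2, Rational(-1, 2)))), -1) = Pow(Add(529, Add(2, -1)), -1) = Pow(Add(529, 1), -1) = Pow(530, -1) = Rational(1, 530)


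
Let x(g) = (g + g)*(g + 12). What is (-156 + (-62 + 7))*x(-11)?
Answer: 4642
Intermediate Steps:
x(g) = 2*g*(12 + g) (x(g) = (2*g)*(12 + g) = 2*g*(12 + g))
(-156 + (-62 + 7))*x(-11) = (-156 + (-62 + 7))*(2*(-11)*(12 - 11)) = (-156 - 55)*(2*(-11)*1) = -211*(-22) = 4642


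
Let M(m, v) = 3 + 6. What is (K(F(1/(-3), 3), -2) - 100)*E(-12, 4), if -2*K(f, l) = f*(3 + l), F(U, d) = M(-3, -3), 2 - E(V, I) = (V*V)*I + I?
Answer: 60401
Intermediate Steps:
E(V, I) = 2 - I - I*V² (E(V, I) = 2 - ((V*V)*I + I) = 2 - (V²*I + I) = 2 - (I*V² + I) = 2 - (I + I*V²) = 2 + (-I - I*V²) = 2 - I - I*V²)
M(m, v) = 9
F(U, d) = 9
K(f, l) = -f*(3 + l)/2
(K(F(1/(-3), 3), -2) - 100)*E(-12, 4) = (-½*9*(3 - 2) - 100)*(2 - 1*4 - 1*4*(-12)²) = (-½*9*1 - 100)*(2 - 4 - 1*4*144) = (-9/2 - 100)*(2 - 4 - 576) = -209/2*(-578) = 60401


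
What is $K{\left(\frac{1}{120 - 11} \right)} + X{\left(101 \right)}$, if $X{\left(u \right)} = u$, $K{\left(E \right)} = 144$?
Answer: $245$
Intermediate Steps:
$K{\left(\frac{1}{120 - 11} \right)} + X{\left(101 \right)} = 144 + 101 = 245$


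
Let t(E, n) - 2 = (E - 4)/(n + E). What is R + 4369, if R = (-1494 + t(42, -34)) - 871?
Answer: 8043/4 ≈ 2010.8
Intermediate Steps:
t(E, n) = 2 + (-4 + E)/(E + n) (t(E, n) = 2 + (E - 4)/(n + E) = 2 + (-4 + E)/(E + n))
R = -9433/4 (R = (-1494 + (-4 + 2*(-34) + 3*42)/(42 - 34)) - 871 = (-1494 + (-4 - 68 + 126)/8) - 871 = (-1494 + (1/8)*54) - 871 = (-1494 + 27/4) - 871 = -5949/4 - 871 = -9433/4 ≈ -2358.3)
R + 4369 = -9433/4 + 4369 = 8043/4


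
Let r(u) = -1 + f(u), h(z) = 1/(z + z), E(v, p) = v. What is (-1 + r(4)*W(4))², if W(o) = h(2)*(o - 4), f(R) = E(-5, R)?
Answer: 1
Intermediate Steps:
h(z) = 1/(2*z)
f(R) = -5
W(o) = -1 + o/4 (W(o) = ((½)/2)*(o - 4) = ((½)*(½))*(-4 + o) = (-4 + o)/4 = -1 + o/4)
r(u) = -6 (r(u) = -1 - 5 = -6)
(-1 + r(4)*W(4))² = (-1 - 6*(-1 + (¼)*4))² = (-1 - 6*(-1 + 1))² = (-1 - 6*0)² = (-1 + 0)² = (-1)² = 1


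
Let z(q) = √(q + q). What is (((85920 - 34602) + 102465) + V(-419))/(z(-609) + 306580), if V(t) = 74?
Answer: 23584739530/46995648809 - 153857*I*√1218/93991297618 ≈ 0.50185 - 5.7129e-5*I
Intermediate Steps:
z(q) = √2*√q (z(q) = √(2*q) = √2*√q)
(((85920 - 34602) + 102465) + V(-419))/(z(-609) + 306580) = (((85920 - 34602) + 102465) + 74)/(√2*√(-609) + 306580) = ((51318 + 102465) + 74)/(√2*(I*√609) + 306580) = (153783 + 74)/(I*√1218 + 306580) = 153857/(306580 + I*√1218)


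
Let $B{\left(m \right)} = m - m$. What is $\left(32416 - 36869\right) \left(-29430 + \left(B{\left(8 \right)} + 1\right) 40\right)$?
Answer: $130873670$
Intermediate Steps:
$B{\left(m \right)} = 0$
$\left(32416 - 36869\right) \left(-29430 + \left(B{\left(8 \right)} + 1\right) 40\right) = \left(32416 - 36869\right) \left(-29430 + \left(0 + 1\right) 40\right) = - 4453 \left(-29430 + 1 \cdot 40\right) = - 4453 \left(-29430 + 40\right) = \left(-4453\right) \left(-29390\right) = 130873670$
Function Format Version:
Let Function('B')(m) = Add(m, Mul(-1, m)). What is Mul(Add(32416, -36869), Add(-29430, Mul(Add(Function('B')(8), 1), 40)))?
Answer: 130873670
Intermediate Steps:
Function('B')(m) = 0
Mul(Add(32416, -36869), Add(-29430, Mul(Add(Function('B')(8), 1), 40))) = Mul(Add(32416, -36869), Add(-29430, Mul(Add(0, 1), 40))) = Mul(-4453, Add(-29430, Mul(1, 40))) = Mul(-4453, Add(-29430, 40)) = Mul(-4453, -29390) = 130873670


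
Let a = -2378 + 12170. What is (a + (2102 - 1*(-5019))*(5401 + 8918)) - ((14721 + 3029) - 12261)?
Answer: 101969902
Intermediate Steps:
a = 9792
(a + (2102 - 1*(-5019))*(5401 + 8918)) - ((14721 + 3029) - 12261) = (9792 + (2102 - 1*(-5019))*(5401 + 8918)) - ((14721 + 3029) - 12261) = (9792 + (2102 + 5019)*14319) - (17750 - 12261) = (9792 + 7121*14319) - 1*5489 = (9792 + 101965599) - 5489 = 101975391 - 5489 = 101969902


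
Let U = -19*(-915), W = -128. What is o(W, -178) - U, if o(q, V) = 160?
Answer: -17225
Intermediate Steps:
U = 17385
o(W, -178) - U = 160 - 1*17385 = 160 - 17385 = -17225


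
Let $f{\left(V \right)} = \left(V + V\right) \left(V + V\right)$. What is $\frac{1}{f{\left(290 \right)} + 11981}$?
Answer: $\frac{1}{348381} \approx 2.8704 \cdot 10^{-6}$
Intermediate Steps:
$f{\left(V \right)} = 4 V^{2}$ ($f{\left(V \right)} = 2 V 2 V = 4 V^{2}$)
$\frac{1}{f{\left(290 \right)} + 11981} = \frac{1}{4 \cdot 290^{2} + 11981} = \frac{1}{4 \cdot 84100 + 11981} = \frac{1}{336400 + 11981} = \frac{1}{348381}$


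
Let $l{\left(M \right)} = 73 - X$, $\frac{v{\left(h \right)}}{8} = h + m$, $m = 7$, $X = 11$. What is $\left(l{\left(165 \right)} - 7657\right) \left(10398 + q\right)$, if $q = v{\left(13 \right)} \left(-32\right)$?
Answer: $-40086410$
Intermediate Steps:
$v{\left(h \right)} = 56 + 8 h$ ($v{\left(h \right)} = 8 \left(h + 7\right) = 8 \left(7 + h\right) = 56 + 8 h$)
$q = -5120$ ($q = \left(56 + 8 \cdot 13\right) \left(-32\right) = \left(56 + 104\right) \left(-32\right) = 160 \left(-32\right) = -5120$)
$l{\left(M \right)} = 62$ ($l{\left(M \right)} = 73 - 11 = 62$)
$\left(l{\left(165 \right)} - 7657\right) \left(10398 + q\right) = \left(62 - 7657\right) \left(10398 - 5120\right) = \left(-7595\right) 5278 = -40086410$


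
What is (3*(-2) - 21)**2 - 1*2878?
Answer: -2149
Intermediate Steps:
(3*(-2) - 21)**2 - 1*2878 = (-6 - 21)**2 - 2878 = (-27)**2 - 2878 = 729 - 2878 = -2149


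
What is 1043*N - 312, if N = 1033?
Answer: 1077107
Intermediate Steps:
1043*N - 312 = 1043*1033 - 312 = 1077419 - 312 = 1077107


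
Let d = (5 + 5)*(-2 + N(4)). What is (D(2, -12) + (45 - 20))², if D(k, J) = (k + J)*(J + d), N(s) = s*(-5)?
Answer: 5499025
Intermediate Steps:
N(s) = -5*s
d = -220 (d = (5 + 5)*(-2 - 5*4) = 10*(-2 - 20) = 10*(-22) = -220)
D(k, J) = (-220 + J)*(J + k) (D(k, J) = (k + J)*(J - 220) = (J + k)*(-220 + J) = (-220 + J)*(J + k))
(D(2, -12) + (45 - 20))² = (((-12)² - 220*(-12) - 220*2 - 12*2) + (45 - 20))² = ((144 + 2640 - 440 - 24) + 25)² = (2320 + 25)² = 2345² = 5499025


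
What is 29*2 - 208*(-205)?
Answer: 42698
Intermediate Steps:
29*2 - 208*(-205) = 58 + 42640 = 42698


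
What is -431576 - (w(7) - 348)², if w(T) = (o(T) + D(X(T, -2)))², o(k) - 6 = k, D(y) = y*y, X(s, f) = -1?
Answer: -454680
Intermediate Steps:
D(y) = y²
o(k) = 6 + k
w(T) = (7 + T)² (w(T) = ((6 + T) + (-1)²)² = ((6 + T) + 1)² = (7 + T)²)
-431576 - (w(7) - 348)² = -431576 - ((7 + 7)² - 348)² = -431576 - (14² - 348)² = -431576 - (196 - 348)² = -431576 - 1*(-152)² = -431576 - 1*23104 = -431576 - 23104 = -454680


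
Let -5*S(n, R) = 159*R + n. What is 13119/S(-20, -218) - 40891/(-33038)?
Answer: 896327318/286455979 ≈ 3.1290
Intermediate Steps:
S(n, R) = -159*R/5 - n/5 (S(n, R) = -(159*R + n)/5 = -(n + 159*R)/5 = -159*R/5 - n/5)
13119/S(-20, -218) - 40891/(-33038) = 13119/(-159/5*(-218) - ⅕*(-20)) - 40891/(-33038) = 13119/(34662/5 + 4) - 40891*(-1/33038) = 13119/(34682/5) + 40891/33038 = 13119*(5/34682) + 40891/33038 = 65595/34682 + 40891/33038 = 896327318/286455979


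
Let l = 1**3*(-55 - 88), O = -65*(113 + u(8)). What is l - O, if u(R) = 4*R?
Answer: 9282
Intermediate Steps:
O = -9425 (O = -65*(113 + 4*8) = -65*(113 + 32) = -65*145 = -9425)
l = -143 (l = 1*(-143) = -143)
l - O = -143 - 1*(-9425) = -143 + 9425 = 9282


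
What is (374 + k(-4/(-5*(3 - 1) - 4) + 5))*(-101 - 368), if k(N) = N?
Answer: -177885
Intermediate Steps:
(374 + k(-4/(-5*(3 - 1) - 4) + 5))*(-101 - 368) = (374 + (-4/(-5*(3 - 1) - 4) + 5))*(-101 - 368) = (374 + (-4/(-5*2 - 4) + 5))*(-469) = (374 + (-4/(-10 - 4) + 5))*(-469) = (374 + (-4/(-14) + 5))*(-469) = (374 + (-4*(-1/14) + 5))*(-469) = (374 + (2/7 + 5))*(-469) = (374 + 37/7)*(-469) = (2655/7)*(-469) = -177885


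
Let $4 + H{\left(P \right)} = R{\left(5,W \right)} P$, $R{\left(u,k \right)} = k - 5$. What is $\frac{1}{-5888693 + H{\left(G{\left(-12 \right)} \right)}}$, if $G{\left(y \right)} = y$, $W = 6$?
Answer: $- \frac{1}{5888709} \approx -1.6982 \cdot 10^{-7}$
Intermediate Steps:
$R{\left(u,k \right)} = -5 + k$
$H{\left(P \right)} = -4 + P$ ($H{\left(P \right)} = -4 + \left(-5 + 6\right) P = -4 + 1 P = -4 + P$)
$\frac{1}{-5888693 + H{\left(G{\left(-12 \right)} \right)}} = \frac{1}{-5888693 - 16} = \frac{1}{-5888709} = - \frac{1}{5888709}$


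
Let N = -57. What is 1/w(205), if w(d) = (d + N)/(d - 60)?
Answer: 145/148 ≈ 0.97973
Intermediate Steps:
w(d) = (-57 + d)/(-60 + d) (w(d) = (d - 57)/(d - 60) = (-57 + d)/(-60 + d))
1/w(205) = 1/((-57 + 205)/(-60 + 205)) = 1/(148/145) = 145/148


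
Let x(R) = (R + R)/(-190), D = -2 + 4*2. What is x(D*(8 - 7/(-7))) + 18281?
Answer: 1736641/95 ≈ 18280.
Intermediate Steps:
D = 6 (D = -2 + 8 = 6)
x(R) = -R/95 (x(R) = (2*R)*(-1/190) = -R/95)
x(D*(8 - 7/(-7))) + 18281 = -6*(8 - 7/(-7))/95 + 18281 = -6*(8 - 7*(-⅐))/95 + 18281 = -6*(8 + 1)/95 + 18281 = -6*9/95 + 18281 = -1/95*54 + 18281 = -54/95 + 18281 = 1736641/95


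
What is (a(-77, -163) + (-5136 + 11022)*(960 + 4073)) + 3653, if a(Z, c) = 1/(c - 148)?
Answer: 9214274100/311 ≈ 2.9628e+7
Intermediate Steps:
a(Z, c) = 1/(-148 + c)
(a(-77, -163) + (-5136 + 11022)*(960 + 4073)) + 3653 = (1/(-148 - 163) + (-5136 + 11022)*(960 + 4073)) + 3653 = (1/(-311) + 5886*5033) + 3653 = (-1/311 + 29624238) + 3653 = 9213138017/311 + 3653 = 9214274100/311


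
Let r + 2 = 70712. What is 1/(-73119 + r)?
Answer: -1/2409 ≈ -0.00041511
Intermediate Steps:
r = 70710 (r = -2 + 70712 = 70710)
1/(-73119 + r) = 1/(-73119 + 70710) = 1/(-2409) = -1/2409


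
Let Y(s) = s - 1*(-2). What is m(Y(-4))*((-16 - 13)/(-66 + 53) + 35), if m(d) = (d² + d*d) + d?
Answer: 2904/13 ≈ 223.38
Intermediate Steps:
Y(s) = 2 + s (Y(s) = s + 2 = 2 + s)
m(d) = d + 2*d² (m(d) = (d² + d²) + d = 2*d² + d = d + 2*d²)
m(Y(-4))*((-16 - 13)/(-66 + 53) + 35) = ((2 - 4)*(1 + 2*(2 - 4)))*((-16 - 13)/(-66 + 53) + 35) = (-2*(1 + 2*(-2)))*(-29/(-13) + 35) = (-2*(1 - 4))*(-29*(-1/13) + 35) = (-2*(-3))*(29/13 + 35) = 6*(484/13) = 2904/13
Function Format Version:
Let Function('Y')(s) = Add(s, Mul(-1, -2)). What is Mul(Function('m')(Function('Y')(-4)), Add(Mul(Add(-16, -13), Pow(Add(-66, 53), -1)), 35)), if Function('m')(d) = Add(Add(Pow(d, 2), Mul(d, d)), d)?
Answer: Rational(2904, 13) ≈ 223.38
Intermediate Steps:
Function('Y')(s) = Add(2, s) (Function('Y')(s) = Add(s, 2) = Add(2, s))
Function('m')(d) = Add(d, Mul(2, Pow(d, 2))) (Function('m')(d) = Add(Add(Pow(d, 2), Pow(d, 2)), d) = Add(Mul(2, Pow(d, 2)), d) = Add(d, Mul(2, Pow(d, 2))))
Mul(Function('m')(Function('Y')(-4)), Add(Mul(Add(-16, -13), Pow(Add(-66, 53), -1)), 35)) = Mul(Mul(Add(2, -4), Add(1, Mul(2, Add(2, -4)))), Add(Mul(Add(-16, -13), Pow(Add(-66, 53), -1)), 35)) = Mul(Mul(-2, Add(1, Mul(2, -2))), Add(Mul(-29, Pow(-13, -1)), 35)) = Mul(Mul(-2, Add(1, -4)), Add(Mul(-29, Rational(-1, 13)), 35)) = Mul(Mul(-2, -3), Add(Rational(29, 13), 35)) = Mul(6, Rational(484, 13)) = Rational(2904, 13)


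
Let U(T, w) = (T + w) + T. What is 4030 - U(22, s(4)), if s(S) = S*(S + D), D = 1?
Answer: 3966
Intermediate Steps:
s(S) = S*(1 + S) (s(S) = S*(S + 1) = S*(1 + S))
U(T, w) = w + 2*T
4030 - U(22, s(4)) = 4030 - (4*(1 + 4) + 2*22) = 4030 - (4*5 + 44) = 4030 - (20 + 44) = 4030 - 1*64 = 4030 - 64 = 3966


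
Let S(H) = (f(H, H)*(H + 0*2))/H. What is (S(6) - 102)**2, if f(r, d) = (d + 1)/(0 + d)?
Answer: 366025/36 ≈ 10167.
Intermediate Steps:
f(r, d) = (1 + d)/d
S(H) = (1 + H)/H (S(H) = (((1 + H)/H)*(H + 0*2))/H = (((1 + H)/H)*(H + 0))/H = (((1 + H)/H)*H)/H = (1 + H)/H)
(S(6) - 102)**2 = ((1 + 6)/6 - 102)**2 = ((1/6)*7 - 102)**2 = (7/6 - 102)**2 = (-605/6)**2 = 366025/36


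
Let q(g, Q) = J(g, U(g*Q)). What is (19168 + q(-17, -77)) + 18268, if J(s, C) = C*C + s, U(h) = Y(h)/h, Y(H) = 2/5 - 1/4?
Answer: 25646698215609/685392400 ≈ 37419.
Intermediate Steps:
Y(H) = 3/20 (Y(H) = 2*(⅕) - 1*¼ = ⅖ - ¼ = 3/20)
U(h) = 3/(20*h)
J(s, C) = s + C² (J(s, C) = C² + s = s + C²)
q(g, Q) = g + 9/(400*Q²*g²) (q(g, Q) = g + (3/(20*((g*Q))))² = g + (3/(20*((Q*g))))² = g + (3*(1/(Q*g))/20)² = g + (3/(20*Q*g))² = g + 9/(400*Q²*g²))
(19168 + q(-17, -77)) + 18268 = (19168 + (-17 + (9/400)/((-77)²*(-17)²))) + 18268 = (19168 + (-17 + (9/400)*(1/5929)*(1/289))) + 18268 = (19168 + (-17 + 9/685392400)) + 18268 = (19168 - 11651670791/685392400) + 18268 = 13125949852409/685392400 + 18268 = 25646698215609/685392400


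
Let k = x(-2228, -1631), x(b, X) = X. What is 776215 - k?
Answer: 777846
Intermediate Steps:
k = -1631
776215 - k = 776215 - 1*(-1631) = 776215 + 1631 = 777846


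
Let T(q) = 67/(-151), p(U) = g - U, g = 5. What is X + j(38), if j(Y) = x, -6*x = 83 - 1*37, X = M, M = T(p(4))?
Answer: -3674/453 ≈ -8.1104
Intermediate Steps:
p(U) = 5 - U
T(q) = -67/151 (T(q) = 67*(-1/151) = -67/151)
M = -67/151 ≈ -0.44371
X = -67/151 ≈ -0.44371
x = -23/3 (x = -(83 - 1*37)/6 = -(83 - 37)/6 = -1/6*46 = -23/3 ≈ -7.6667)
j(Y) = -23/3
X + j(38) = -67/151 - 23/3 = -3674/453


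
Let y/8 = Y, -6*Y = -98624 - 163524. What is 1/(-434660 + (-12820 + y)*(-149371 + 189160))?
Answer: 1/13396946056 ≈ 7.4644e-11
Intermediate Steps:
Y = 131074/3 (Y = -(-98624 - 163524)/6 = -⅙*(-262148) = 131074/3 ≈ 43691.)
y = 1048592/3 (y = 8*(131074/3) = 1048592/3 ≈ 3.4953e+5)
1/(-434660 + (-12820 + y)*(-149371 + 189160)) = 1/(-434660 + (-12820 + 1048592/3)*(-149371 + 189160)) = 1/(-434660 + (1010132/3)*39789) = 1/(-434660 + 13397380716) = 1/13396946056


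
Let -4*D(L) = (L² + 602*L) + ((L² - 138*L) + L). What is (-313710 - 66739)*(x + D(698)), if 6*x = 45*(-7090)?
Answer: 287558191711/2 ≈ 1.4378e+11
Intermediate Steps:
x = -53175 (x = (45*(-7090))/6 = (⅙)*(-319050) = -53175)
D(L) = -465*L/4 - L²/2 (D(L) = -((L² + 602*L) + ((L² - 138*L) + L))/4 = -((L² + 602*L) + (L² - 137*L))/4 = -(2*L² + 465*L)/4 = -465*L/4 - L²/2)
(-313710 - 66739)*(x + D(698)) = (-313710 - 66739)*(-53175 - ¼*698*(465 + 2*698)) = -380449*(-53175 - ¼*698*(465 + 1396)) = -380449*(-53175 - ¼*698*1861) = -380449*(-53175 - 649489/2) = -380449*(-755839/2) = 287558191711/2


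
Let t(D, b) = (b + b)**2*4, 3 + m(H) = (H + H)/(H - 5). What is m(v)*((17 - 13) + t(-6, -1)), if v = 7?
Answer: 80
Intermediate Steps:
m(H) = -3 + 2*H/(-5 + H) (m(H) = -3 + (H + H)/(H - 5) = -3 + (2*H)/(-5 + H) = -3 + 2*H/(-5 + H))
t(D, b) = 16*b**2 (t(D, b) = (2*b)**2*4 = (4*b**2)*4 = 16*b**2)
m(v)*((17 - 13) + t(-6, -1)) = ((15 - 1*7)/(-5 + 7))*((17 - 13) + 16*(-1)**2) = ((15 - 7)/2)*(4 + 16*1) = ((1/2)*8)*(4 + 16) = 4*20 = 80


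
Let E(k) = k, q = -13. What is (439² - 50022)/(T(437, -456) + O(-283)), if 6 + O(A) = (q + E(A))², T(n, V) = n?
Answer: 142699/88047 ≈ 1.6207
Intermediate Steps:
O(A) = -6 + (-13 + A)²
(439² - 50022)/(T(437, -456) + O(-283)) = (439² - 50022)/(437 + (-6 + (-13 - 283)²)) = (192721 - 50022)/(437 + (-6 + (-296)²)) = 142699/(437 + (-6 + 87616)) = 142699/(437 + 87610) = 142699/88047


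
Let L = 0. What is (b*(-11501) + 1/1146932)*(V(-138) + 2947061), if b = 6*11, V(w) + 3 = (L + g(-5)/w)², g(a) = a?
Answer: -48861192833418385831847/21842173008 ≈ -2.2370e+12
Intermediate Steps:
V(w) = -3 + 25/w² (V(w) = -3 + (0 - 5/w)² = -3 + (-5/w)² = -3 + 25/w²)
b = 66
(b*(-11501) + 1/1146932)*(V(-138) + 2947061) = (66*(-11501) + 1/1146932)*((-3 + 25/(-138)²) + 2947061) = (-759066 + 1/1146932)*((-3 + 25*(1/19044)) + 2947061) = -870597085511*((-3 + 25/19044) + 2947061)/1146932 = -870597085511*(-57107/19044 + 2947061)/1146932 = -870597085511/1146932*56123772577/19044 = -48861192833418385831847/21842173008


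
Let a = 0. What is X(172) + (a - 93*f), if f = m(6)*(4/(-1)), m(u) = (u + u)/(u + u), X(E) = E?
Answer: 544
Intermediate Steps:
m(u) = 1 (m(u) = (2*u)/((2*u)) = (2*u)*(1/(2*u)) = 1)
f = -4 (f = 1*(4/(-1)) = 1*(4*(-1)) = 1*(-4) = -4)
X(172) + (a - 93*f) = 172 + (0 - 93*(-4)) = 172 + (0 + 372) = 172 + 372 = 544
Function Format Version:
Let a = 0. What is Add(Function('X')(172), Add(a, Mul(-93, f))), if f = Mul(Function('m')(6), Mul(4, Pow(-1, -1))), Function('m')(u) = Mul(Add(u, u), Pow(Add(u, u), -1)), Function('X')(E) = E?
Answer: 544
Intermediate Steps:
Function('m')(u) = 1 (Function('m')(u) = Mul(Mul(2, u), Pow(Mul(2, u), -1)) = Mul(Mul(2, u), Mul(Rational(1, 2), Pow(u, -1))) = 1)
f = -4 (f = Mul(1, Mul(4, Pow(-1, -1))) = Mul(1, Mul(4, -1)) = Mul(1, -4) = -4)
Add(Function('X')(172), Add(a, Mul(-93, f))) = Add(172, Add(0, Mul(-93, -4))) = Add(172, Add(0, 372)) = Add(172, 372) = 544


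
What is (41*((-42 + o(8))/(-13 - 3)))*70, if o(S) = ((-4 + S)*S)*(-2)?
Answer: 76055/4 ≈ 19014.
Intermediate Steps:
o(S) = -2*S*(-4 + S) (o(S) = (S*(-4 + S))*(-2) = -2*S*(-4 + S))
(41*((-42 + o(8))/(-13 - 3)))*70 = (41*((-42 + 2*8*(4 - 1*8))/(-13 - 3)))*70 = (41*((-42 + 2*8*(4 - 8))/(-16)))*70 = (41*((-42 + 2*8*(-4))*(-1/16)))*70 = (41*((-42 - 64)*(-1/16)))*70 = (41*(-106*(-1/16)))*70 = (41*(53/8))*70 = (2173/8)*70 = 76055/4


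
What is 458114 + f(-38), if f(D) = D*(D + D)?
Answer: 461002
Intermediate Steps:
f(D) = 2*D**2 (f(D) = D*(2*D) = 2*D**2)
458114 + f(-38) = 458114 + 2*(-38)**2 = 458114 + 2*1444 = 458114 + 2888 = 461002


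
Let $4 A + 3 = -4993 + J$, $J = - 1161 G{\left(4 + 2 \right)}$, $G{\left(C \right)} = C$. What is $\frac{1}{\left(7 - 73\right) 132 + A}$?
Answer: $- \frac{2}{23405} \approx -8.5452 \cdot 10^{-5}$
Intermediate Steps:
$J = -6966$ ($J = - 1161 \left(4 + 2\right) = \left(-1161\right) 6 = -6966$)
$A = - \frac{5981}{2}$ ($A = - \frac{3}{4} + \frac{-4993 - 6966}{4} = - \frac{3}{4} + \frac{1}{4} \left(-11959\right) = - \frac{3}{4} - \frac{11959}{4} = - \frac{5981}{2} \approx -2990.5$)
$\frac{1}{\left(7 - 73\right) 132 + A} = \frac{1}{\left(7 - 73\right) 132 - \frac{5981}{2}} = \frac{1}{\left(-66\right) 132 - \frac{5981}{2}} = \frac{1}{-8712 - \frac{5981}{2}} = \frac{1}{- \frac{23405}{2}} = - \frac{2}{23405}$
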